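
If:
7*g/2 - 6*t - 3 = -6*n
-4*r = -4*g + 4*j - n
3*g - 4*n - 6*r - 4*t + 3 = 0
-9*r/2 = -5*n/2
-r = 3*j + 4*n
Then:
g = -1965/3934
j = -1230/1967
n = 810/1967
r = 450/1967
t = -5973/15736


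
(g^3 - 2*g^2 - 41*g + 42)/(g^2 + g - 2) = (g^2 - g - 42)/(g + 2)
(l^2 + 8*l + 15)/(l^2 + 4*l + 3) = (l + 5)/(l + 1)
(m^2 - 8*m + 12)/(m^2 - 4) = (m - 6)/(m + 2)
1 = 1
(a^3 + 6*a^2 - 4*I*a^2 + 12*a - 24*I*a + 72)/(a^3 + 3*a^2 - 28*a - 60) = (a^2 - 4*I*a + 12)/(a^2 - 3*a - 10)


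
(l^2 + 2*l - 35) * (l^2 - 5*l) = l^4 - 3*l^3 - 45*l^2 + 175*l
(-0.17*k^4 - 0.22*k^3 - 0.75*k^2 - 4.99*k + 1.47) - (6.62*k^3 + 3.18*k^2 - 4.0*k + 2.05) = -0.17*k^4 - 6.84*k^3 - 3.93*k^2 - 0.99*k - 0.58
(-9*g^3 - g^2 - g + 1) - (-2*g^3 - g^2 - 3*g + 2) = -7*g^3 + 2*g - 1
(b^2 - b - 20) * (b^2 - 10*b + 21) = b^4 - 11*b^3 + 11*b^2 + 179*b - 420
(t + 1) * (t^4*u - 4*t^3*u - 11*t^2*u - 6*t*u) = t^5*u - 3*t^4*u - 15*t^3*u - 17*t^2*u - 6*t*u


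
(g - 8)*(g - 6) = g^2 - 14*g + 48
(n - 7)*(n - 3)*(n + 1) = n^3 - 9*n^2 + 11*n + 21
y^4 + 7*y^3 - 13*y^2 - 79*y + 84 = (y - 3)*(y - 1)*(y + 4)*(y + 7)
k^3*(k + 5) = k^4 + 5*k^3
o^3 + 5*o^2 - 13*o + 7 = (o - 1)^2*(o + 7)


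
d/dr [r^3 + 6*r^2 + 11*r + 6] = 3*r^2 + 12*r + 11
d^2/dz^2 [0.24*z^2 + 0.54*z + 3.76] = 0.480000000000000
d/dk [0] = 0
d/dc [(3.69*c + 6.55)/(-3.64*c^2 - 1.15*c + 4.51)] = (13.4316*c^2 + 47.684*c + 24.1744)/(13.2496*c^4 + 8.372*c^3 - 31.5103*c^2 - 10.373*c + 20.3401)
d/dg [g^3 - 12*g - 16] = 3*g^2 - 12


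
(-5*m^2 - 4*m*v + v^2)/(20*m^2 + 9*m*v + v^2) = (-5*m^2 - 4*m*v + v^2)/(20*m^2 + 9*m*v + v^2)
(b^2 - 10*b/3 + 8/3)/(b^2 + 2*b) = (3*b^2 - 10*b + 8)/(3*b*(b + 2))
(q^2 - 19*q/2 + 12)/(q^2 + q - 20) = (q^2 - 19*q/2 + 12)/(q^2 + q - 20)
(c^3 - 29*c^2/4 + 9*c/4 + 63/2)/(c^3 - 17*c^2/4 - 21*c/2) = (c - 3)/c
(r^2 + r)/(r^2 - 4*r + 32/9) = 9*r*(r + 1)/(9*r^2 - 36*r + 32)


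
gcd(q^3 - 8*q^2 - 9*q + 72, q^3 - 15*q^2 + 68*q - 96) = q^2 - 11*q + 24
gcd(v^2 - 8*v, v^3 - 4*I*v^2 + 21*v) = v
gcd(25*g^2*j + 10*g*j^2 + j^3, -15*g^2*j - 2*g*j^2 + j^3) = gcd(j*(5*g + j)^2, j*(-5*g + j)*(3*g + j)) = j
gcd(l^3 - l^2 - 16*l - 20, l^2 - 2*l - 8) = l + 2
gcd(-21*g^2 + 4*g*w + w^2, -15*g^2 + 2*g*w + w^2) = -3*g + w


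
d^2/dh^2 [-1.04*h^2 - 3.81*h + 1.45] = -2.08000000000000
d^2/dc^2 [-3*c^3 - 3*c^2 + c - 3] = -18*c - 6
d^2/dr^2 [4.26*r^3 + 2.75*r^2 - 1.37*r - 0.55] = 25.56*r + 5.5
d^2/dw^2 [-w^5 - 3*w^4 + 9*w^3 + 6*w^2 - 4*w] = -20*w^3 - 36*w^2 + 54*w + 12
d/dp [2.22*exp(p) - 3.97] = 2.22*exp(p)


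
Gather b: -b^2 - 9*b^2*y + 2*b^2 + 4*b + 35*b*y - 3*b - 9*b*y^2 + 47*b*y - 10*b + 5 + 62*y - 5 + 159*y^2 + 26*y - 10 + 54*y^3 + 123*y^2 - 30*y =b^2*(1 - 9*y) + b*(-9*y^2 + 82*y - 9) + 54*y^3 + 282*y^2 + 58*y - 10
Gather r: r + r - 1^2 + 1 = 2*r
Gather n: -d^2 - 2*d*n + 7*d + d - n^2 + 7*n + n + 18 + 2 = -d^2 + 8*d - n^2 + n*(8 - 2*d) + 20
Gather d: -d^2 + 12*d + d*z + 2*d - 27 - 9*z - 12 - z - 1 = -d^2 + d*(z + 14) - 10*z - 40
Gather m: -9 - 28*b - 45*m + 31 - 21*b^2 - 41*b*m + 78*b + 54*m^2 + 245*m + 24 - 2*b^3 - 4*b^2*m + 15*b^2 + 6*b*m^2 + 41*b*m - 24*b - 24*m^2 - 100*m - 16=-2*b^3 - 6*b^2 + 26*b + m^2*(6*b + 30) + m*(100 - 4*b^2) + 30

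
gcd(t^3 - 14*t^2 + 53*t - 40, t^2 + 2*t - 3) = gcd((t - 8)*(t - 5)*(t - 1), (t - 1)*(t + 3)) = t - 1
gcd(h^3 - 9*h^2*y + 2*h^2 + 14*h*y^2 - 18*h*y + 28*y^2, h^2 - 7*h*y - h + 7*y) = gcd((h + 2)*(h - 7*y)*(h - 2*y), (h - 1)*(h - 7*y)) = -h + 7*y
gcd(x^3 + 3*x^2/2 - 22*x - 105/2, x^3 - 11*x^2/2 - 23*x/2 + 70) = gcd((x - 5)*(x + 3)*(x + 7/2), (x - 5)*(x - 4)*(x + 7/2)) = x^2 - 3*x/2 - 35/2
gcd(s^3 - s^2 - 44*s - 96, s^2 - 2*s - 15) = s + 3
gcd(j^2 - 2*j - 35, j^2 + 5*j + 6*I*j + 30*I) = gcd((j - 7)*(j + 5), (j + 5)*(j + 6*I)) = j + 5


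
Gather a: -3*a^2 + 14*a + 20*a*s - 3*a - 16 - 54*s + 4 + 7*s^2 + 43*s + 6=-3*a^2 + a*(20*s + 11) + 7*s^2 - 11*s - 6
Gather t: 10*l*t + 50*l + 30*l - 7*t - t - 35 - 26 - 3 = 80*l + t*(10*l - 8) - 64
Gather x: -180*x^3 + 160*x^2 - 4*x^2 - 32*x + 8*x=-180*x^3 + 156*x^2 - 24*x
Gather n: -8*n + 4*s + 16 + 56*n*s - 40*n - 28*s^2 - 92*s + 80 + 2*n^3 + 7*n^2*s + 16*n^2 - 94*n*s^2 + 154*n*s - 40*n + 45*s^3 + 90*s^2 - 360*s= 2*n^3 + n^2*(7*s + 16) + n*(-94*s^2 + 210*s - 88) + 45*s^3 + 62*s^2 - 448*s + 96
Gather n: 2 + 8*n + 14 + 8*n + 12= 16*n + 28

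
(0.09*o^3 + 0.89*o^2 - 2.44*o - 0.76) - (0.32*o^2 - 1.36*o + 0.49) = 0.09*o^3 + 0.57*o^2 - 1.08*o - 1.25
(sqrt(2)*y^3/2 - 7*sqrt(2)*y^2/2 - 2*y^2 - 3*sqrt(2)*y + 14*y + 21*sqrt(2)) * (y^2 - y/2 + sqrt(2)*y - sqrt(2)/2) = sqrt(2)*y^5/2 - 15*sqrt(2)*y^4/4 - y^4 - 13*sqrt(2)*y^3/4 + 15*y^3/2 - 19*y^2/2 + 75*sqrt(2)*y^2/2 - 35*sqrt(2)*y/2 + 45*y - 21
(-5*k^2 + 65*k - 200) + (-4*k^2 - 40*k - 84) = -9*k^2 + 25*k - 284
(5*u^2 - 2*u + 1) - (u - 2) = 5*u^2 - 3*u + 3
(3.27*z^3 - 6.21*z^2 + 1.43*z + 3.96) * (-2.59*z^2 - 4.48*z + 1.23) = -8.4693*z^5 + 1.4343*z^4 + 28.1392*z^3 - 24.3011*z^2 - 15.9819*z + 4.8708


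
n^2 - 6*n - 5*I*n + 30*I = (n - 6)*(n - 5*I)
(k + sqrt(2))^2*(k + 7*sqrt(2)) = k^3 + 9*sqrt(2)*k^2 + 30*k + 14*sqrt(2)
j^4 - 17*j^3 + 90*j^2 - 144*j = j*(j - 8)*(j - 6)*(j - 3)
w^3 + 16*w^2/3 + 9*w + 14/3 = (w + 1)*(w + 2)*(w + 7/3)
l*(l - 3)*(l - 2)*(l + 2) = l^4 - 3*l^3 - 4*l^2 + 12*l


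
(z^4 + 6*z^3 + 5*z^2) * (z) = z^5 + 6*z^4 + 5*z^3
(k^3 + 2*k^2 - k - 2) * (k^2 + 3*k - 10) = k^5 + 5*k^4 - 5*k^3 - 25*k^2 + 4*k + 20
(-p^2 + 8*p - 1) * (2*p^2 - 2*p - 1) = -2*p^4 + 18*p^3 - 17*p^2 - 6*p + 1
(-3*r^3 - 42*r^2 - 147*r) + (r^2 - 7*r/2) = -3*r^3 - 41*r^2 - 301*r/2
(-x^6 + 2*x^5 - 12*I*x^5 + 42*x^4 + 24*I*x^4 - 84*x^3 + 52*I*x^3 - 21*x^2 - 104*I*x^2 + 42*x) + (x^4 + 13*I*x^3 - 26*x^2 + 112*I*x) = -x^6 + 2*x^5 - 12*I*x^5 + 43*x^4 + 24*I*x^4 - 84*x^3 + 65*I*x^3 - 47*x^2 - 104*I*x^2 + 42*x + 112*I*x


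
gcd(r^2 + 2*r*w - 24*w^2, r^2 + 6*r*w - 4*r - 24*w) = r + 6*w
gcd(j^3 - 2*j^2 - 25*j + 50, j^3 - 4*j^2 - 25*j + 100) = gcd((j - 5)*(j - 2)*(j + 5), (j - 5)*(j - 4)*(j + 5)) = j^2 - 25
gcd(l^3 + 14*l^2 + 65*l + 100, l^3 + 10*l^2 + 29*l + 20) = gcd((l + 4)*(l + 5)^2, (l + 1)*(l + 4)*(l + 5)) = l^2 + 9*l + 20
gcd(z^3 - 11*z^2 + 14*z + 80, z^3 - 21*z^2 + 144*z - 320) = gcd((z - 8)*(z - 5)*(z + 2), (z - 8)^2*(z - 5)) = z^2 - 13*z + 40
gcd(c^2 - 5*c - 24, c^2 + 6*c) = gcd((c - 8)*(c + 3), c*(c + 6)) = 1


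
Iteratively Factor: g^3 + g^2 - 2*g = (g + 2)*(g^2 - g) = (g - 1)*(g + 2)*(g)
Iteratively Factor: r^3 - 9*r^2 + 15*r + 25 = (r - 5)*(r^2 - 4*r - 5) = (r - 5)*(r + 1)*(r - 5)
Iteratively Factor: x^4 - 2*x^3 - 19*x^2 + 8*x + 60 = (x + 2)*(x^3 - 4*x^2 - 11*x + 30) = (x + 2)*(x + 3)*(x^2 - 7*x + 10) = (x - 2)*(x + 2)*(x + 3)*(x - 5)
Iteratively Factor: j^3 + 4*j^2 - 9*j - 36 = (j + 4)*(j^2 - 9) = (j - 3)*(j + 4)*(j + 3)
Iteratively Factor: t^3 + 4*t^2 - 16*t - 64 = (t - 4)*(t^2 + 8*t + 16) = (t - 4)*(t + 4)*(t + 4)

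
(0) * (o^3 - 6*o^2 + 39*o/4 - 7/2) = 0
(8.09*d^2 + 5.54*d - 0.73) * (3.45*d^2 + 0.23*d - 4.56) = 27.9105*d^4 + 20.9737*d^3 - 38.1347*d^2 - 25.4303*d + 3.3288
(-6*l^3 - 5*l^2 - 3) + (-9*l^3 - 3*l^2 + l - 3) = -15*l^3 - 8*l^2 + l - 6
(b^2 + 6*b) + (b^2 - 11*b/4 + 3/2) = 2*b^2 + 13*b/4 + 3/2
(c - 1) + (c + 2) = 2*c + 1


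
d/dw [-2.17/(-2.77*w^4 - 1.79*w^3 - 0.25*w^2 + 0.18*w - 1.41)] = (-24.0436*w^3 - 11.6529*w^2 - 1.085*w + 0.3906)/(2.77*w^4 + 1.79*w^3 + 0.25*w^2 - 0.18*w + 1.41)^2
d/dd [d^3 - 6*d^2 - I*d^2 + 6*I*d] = 3*d^2 - 12*d - 2*I*d + 6*I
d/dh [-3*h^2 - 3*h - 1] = -6*h - 3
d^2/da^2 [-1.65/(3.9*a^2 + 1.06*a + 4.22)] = (50.193*a^2 + 13.6422*a - 1.65*(7.8*a + 1.06)*(15.6*a + 2.12) + 54.3114)/(3.9*a^2 + 1.06*a + 4.22)^3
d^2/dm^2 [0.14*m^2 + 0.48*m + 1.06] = 0.280000000000000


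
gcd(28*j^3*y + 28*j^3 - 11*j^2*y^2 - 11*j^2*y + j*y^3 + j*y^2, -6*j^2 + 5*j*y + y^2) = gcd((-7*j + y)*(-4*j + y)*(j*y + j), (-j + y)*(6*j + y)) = 1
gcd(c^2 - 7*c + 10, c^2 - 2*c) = c - 2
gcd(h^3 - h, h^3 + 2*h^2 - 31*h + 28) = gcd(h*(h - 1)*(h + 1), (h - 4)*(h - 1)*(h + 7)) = h - 1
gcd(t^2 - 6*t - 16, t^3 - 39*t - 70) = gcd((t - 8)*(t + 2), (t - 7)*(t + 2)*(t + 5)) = t + 2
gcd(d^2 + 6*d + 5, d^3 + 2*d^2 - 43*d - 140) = d + 5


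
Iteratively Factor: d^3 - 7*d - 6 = (d - 3)*(d^2 + 3*d + 2) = (d - 3)*(d + 1)*(d + 2)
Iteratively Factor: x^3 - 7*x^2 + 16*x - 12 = (x - 3)*(x^2 - 4*x + 4) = (x - 3)*(x - 2)*(x - 2)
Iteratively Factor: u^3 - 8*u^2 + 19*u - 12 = (u - 1)*(u^2 - 7*u + 12) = (u - 3)*(u - 1)*(u - 4)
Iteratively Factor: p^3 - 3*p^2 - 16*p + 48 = (p - 4)*(p^2 + p - 12) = (p - 4)*(p + 4)*(p - 3)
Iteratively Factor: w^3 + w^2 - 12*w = (w + 4)*(w^2 - 3*w) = (w - 3)*(w + 4)*(w)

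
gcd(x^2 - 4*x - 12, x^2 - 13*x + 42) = x - 6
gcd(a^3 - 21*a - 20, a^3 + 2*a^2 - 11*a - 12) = a^2 + 5*a + 4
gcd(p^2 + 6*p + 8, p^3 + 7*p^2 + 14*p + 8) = p^2 + 6*p + 8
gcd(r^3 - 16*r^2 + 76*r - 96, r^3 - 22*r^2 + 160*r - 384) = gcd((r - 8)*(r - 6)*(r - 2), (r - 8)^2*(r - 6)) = r^2 - 14*r + 48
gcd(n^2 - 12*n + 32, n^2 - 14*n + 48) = n - 8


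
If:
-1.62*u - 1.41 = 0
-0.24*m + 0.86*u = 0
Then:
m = -3.12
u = -0.87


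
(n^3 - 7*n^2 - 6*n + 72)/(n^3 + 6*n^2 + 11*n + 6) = (n^2 - 10*n + 24)/(n^2 + 3*n + 2)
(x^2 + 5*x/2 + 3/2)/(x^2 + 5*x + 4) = (x + 3/2)/(x + 4)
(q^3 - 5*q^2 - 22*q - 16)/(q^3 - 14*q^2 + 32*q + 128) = (q + 1)/(q - 8)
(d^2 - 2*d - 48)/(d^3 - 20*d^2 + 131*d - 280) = (d + 6)/(d^2 - 12*d + 35)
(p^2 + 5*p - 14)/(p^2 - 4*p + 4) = (p + 7)/(p - 2)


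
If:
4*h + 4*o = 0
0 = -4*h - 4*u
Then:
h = -u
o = u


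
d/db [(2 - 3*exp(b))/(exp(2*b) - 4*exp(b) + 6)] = (3*exp(2*b) - 4*exp(b) - 10)*exp(b)/(exp(4*b) - 8*exp(3*b) + 28*exp(2*b) - 48*exp(b) + 36)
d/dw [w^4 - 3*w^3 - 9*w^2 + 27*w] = 4*w^3 - 9*w^2 - 18*w + 27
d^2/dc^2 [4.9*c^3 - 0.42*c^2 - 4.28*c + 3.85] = 29.4*c - 0.84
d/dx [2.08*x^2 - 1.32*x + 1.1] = 4.16*x - 1.32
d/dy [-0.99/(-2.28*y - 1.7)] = -2.2572/(2.28*y + 1.7)^2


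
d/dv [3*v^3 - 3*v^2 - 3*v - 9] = 9*v^2 - 6*v - 3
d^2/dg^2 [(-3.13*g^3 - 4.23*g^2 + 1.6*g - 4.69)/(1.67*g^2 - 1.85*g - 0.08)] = (1.4210854715202e-14*g^5 - 7.105427357601e-15*g^4 - 39.473876*g^3 - 84.649854*g^2 + 88.100898*g - 33.883962)/(4.657463*g^6 - 15.478395*g^5 + 16.477389*g^4 - 4.848665*g^3 - 0.789336*g^2 - 0.03552*g - 0.000512)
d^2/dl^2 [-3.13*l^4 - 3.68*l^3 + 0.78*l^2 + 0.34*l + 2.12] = -37.56*l^2 - 22.08*l + 1.56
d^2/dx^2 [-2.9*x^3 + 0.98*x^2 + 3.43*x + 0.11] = 1.96 - 17.4*x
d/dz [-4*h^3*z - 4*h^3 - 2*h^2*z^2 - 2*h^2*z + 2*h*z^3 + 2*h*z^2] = 2*h*(-2*h^2 - 2*h*z - h + 3*z^2 + 2*z)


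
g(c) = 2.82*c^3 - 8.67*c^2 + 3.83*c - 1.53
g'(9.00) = 533.03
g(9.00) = 1386.45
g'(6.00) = 204.35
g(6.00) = 318.45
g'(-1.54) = 50.60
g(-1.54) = -38.29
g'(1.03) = -5.05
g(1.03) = -3.70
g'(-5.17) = 319.60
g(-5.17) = -642.76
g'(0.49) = -2.64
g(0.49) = -1.40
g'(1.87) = 0.99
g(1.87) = -6.25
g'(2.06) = 4.01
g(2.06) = -5.78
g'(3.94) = 66.84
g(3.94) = 51.45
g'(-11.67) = 1358.35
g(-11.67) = -5708.88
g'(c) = 8.46*c^2 - 17.34*c + 3.83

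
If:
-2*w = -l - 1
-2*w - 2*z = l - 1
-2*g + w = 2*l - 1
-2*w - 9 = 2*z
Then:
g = -27/4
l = 10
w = 11/2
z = -10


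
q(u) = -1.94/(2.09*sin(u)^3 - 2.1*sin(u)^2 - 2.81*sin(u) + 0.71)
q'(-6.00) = -173.79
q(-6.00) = 10.02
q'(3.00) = 81.75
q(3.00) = -6.99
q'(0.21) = -2403.81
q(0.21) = -37.38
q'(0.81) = -1.29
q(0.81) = 1.19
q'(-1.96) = -231.74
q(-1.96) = 13.56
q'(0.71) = -2.06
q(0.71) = 1.35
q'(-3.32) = 260.50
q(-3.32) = -12.37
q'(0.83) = -1.18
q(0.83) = 1.16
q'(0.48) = -8.53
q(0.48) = 2.34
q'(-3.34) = 787.47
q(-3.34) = -21.43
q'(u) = -1.94*(-6.27*sin(u)^2*cos(u) + 4.2*sin(u)*cos(u) + 2.81*cos(u))/(2.09*sin(u)^3 - 2.1*sin(u)^2 - 2.81*sin(u) + 0.71)^2 = (12.1638*sin(u)^2 - 8.148*sin(u) - 5.4514)*cos(u)/(2.09*sin(u)^3 - 2.1*sin(u)^2 - 2.81*sin(u) + 0.71)^2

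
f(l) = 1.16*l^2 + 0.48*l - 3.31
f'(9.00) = 21.36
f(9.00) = 94.97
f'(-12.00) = -27.36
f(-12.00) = 157.97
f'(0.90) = 2.57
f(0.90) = -1.94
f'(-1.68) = -3.42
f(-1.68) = -0.84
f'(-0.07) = 0.32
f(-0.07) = -3.34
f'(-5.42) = -12.09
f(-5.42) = 28.17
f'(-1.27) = -2.47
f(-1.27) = -2.05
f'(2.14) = 5.44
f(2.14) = 3.03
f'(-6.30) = -14.14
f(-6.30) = 39.71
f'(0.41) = 1.43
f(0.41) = -2.92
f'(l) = 2.32*l + 0.48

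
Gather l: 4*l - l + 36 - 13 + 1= 3*l + 24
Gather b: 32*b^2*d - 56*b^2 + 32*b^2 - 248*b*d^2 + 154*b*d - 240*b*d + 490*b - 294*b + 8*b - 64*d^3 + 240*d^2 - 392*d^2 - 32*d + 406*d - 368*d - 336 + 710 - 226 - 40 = b^2*(32*d - 24) + b*(-248*d^2 - 86*d + 204) - 64*d^3 - 152*d^2 + 6*d + 108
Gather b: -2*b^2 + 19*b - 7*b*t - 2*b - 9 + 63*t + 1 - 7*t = -2*b^2 + b*(17 - 7*t) + 56*t - 8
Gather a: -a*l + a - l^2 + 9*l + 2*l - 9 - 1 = a*(1 - l) - l^2 + 11*l - 10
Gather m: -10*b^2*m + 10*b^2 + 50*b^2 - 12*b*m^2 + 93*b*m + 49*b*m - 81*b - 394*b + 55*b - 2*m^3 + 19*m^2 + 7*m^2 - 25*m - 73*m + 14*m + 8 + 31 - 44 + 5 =60*b^2 - 420*b - 2*m^3 + m^2*(26 - 12*b) + m*(-10*b^2 + 142*b - 84)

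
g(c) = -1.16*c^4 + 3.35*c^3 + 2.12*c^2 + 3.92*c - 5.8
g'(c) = -4.64*c^3 + 10.05*c^2 + 4.24*c + 3.92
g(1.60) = 12.02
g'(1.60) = 17.43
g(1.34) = 7.58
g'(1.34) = 16.48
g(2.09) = 20.10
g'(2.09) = 14.32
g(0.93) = 1.51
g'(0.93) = 12.82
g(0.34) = -4.11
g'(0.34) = 6.34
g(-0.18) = -6.46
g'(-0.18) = 3.51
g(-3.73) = -389.31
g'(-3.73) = 368.72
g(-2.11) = -59.10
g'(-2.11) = 83.31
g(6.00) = -685.72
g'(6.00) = -611.08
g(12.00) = -17918.44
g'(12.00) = -6515.92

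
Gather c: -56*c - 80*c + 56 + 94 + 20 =170 - 136*c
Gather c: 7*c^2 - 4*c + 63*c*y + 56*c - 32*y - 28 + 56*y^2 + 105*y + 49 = 7*c^2 + c*(63*y + 52) + 56*y^2 + 73*y + 21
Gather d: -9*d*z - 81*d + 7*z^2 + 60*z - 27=d*(-9*z - 81) + 7*z^2 + 60*z - 27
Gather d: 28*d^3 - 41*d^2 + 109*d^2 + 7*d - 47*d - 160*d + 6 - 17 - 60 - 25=28*d^3 + 68*d^2 - 200*d - 96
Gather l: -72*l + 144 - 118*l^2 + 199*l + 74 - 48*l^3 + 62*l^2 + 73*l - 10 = -48*l^3 - 56*l^2 + 200*l + 208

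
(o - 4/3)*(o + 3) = o^2 + 5*o/3 - 4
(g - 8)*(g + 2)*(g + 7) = g^3 + g^2 - 58*g - 112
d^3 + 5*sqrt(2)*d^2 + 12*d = d*(d + 2*sqrt(2))*(d + 3*sqrt(2))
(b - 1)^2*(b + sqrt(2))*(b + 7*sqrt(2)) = b^4 - 2*b^3 + 8*sqrt(2)*b^3 - 16*sqrt(2)*b^2 + 15*b^2 - 28*b + 8*sqrt(2)*b + 14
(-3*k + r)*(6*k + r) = -18*k^2 + 3*k*r + r^2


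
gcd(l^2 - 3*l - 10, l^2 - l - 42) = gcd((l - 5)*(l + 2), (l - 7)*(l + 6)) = 1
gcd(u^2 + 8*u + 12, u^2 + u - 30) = u + 6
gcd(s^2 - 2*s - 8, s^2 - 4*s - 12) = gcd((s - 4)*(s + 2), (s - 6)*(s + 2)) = s + 2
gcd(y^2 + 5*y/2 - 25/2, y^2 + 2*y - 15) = y + 5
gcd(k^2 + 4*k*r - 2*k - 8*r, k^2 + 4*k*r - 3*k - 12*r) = k + 4*r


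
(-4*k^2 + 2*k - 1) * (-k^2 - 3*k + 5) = 4*k^4 + 10*k^3 - 25*k^2 + 13*k - 5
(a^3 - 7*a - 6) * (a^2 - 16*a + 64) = a^5 - 16*a^4 + 57*a^3 + 106*a^2 - 352*a - 384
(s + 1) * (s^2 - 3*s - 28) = s^3 - 2*s^2 - 31*s - 28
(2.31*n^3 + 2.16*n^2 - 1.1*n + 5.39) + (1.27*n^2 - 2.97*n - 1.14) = 2.31*n^3 + 3.43*n^2 - 4.07*n + 4.25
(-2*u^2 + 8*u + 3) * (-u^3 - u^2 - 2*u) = 2*u^5 - 6*u^4 - 7*u^3 - 19*u^2 - 6*u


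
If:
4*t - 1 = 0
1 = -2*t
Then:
No Solution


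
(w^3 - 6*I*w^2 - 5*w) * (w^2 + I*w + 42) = w^5 - 5*I*w^4 + 43*w^3 - 257*I*w^2 - 210*w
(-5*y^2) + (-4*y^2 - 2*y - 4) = -9*y^2 - 2*y - 4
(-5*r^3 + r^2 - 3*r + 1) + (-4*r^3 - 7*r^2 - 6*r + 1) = -9*r^3 - 6*r^2 - 9*r + 2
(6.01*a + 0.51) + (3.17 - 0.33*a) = 5.68*a + 3.68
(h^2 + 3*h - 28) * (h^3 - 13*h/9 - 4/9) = h^5 + 3*h^4 - 265*h^3/9 - 43*h^2/9 + 352*h/9 + 112/9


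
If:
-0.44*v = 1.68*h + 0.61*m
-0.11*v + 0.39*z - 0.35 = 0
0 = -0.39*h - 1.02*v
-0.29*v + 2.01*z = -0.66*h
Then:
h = -3.26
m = 8.07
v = 1.24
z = 1.25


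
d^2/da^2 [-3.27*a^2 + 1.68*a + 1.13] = -6.54000000000000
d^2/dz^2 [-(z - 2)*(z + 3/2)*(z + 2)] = -6*z - 3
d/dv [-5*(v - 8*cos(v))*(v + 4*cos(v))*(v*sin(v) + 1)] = -5*(v - 8*cos(v))*(v + 4*cos(v))*(v*cos(v) + sin(v)) + 5*(v - 8*cos(v))*(v*sin(v) + 1)*(4*sin(v) - 1) - 5*(v + 4*cos(v))*(v*sin(v) + 1)*(8*sin(v) + 1)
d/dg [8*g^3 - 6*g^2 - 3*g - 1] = 24*g^2 - 12*g - 3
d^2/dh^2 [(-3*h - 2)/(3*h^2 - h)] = 2*(-27*h^3 - 54*h^2 + 18*h - 2)/(h^3*(27*h^3 - 27*h^2 + 9*h - 1))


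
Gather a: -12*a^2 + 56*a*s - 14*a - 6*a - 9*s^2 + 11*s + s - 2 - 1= -12*a^2 + a*(56*s - 20) - 9*s^2 + 12*s - 3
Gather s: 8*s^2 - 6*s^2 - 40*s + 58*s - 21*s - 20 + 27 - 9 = 2*s^2 - 3*s - 2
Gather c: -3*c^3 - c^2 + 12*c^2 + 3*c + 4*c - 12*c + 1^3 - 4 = -3*c^3 + 11*c^2 - 5*c - 3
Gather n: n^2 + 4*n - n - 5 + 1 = n^2 + 3*n - 4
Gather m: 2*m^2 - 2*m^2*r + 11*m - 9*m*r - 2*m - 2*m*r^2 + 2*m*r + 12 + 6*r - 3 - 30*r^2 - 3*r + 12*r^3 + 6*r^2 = m^2*(2 - 2*r) + m*(-2*r^2 - 7*r + 9) + 12*r^3 - 24*r^2 + 3*r + 9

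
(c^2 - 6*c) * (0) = 0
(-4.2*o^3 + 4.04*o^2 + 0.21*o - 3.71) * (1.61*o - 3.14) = -6.762*o^4 + 19.6924*o^3 - 12.3475*o^2 - 6.6325*o + 11.6494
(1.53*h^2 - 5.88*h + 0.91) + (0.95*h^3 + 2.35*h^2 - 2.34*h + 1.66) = 0.95*h^3 + 3.88*h^2 - 8.22*h + 2.57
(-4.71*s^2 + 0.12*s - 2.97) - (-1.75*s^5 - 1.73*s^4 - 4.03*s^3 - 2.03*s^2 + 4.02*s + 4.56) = 1.75*s^5 + 1.73*s^4 + 4.03*s^3 - 2.68*s^2 - 3.9*s - 7.53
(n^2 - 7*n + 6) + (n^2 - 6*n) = 2*n^2 - 13*n + 6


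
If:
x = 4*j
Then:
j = x/4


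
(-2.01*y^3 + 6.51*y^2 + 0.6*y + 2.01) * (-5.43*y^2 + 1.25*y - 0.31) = 10.9143*y^5 - 37.8618*y^4 + 5.5026*y^3 - 12.1824*y^2 + 2.3265*y - 0.6231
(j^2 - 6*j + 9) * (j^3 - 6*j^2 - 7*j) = j^5 - 12*j^4 + 38*j^3 - 12*j^2 - 63*j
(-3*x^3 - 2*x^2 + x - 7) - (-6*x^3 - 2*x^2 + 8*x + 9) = 3*x^3 - 7*x - 16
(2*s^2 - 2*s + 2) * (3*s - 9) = 6*s^3 - 24*s^2 + 24*s - 18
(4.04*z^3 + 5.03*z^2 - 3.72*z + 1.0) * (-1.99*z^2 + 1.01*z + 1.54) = -8.0396*z^5 - 5.9293*z^4 + 18.7047*z^3 + 1.999*z^2 - 4.7188*z + 1.54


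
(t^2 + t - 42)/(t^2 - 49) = (t - 6)/(t - 7)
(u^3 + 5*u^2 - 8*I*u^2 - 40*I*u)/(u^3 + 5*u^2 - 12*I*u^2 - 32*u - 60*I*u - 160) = u/(u - 4*I)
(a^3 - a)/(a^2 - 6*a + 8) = (a^3 - a)/(a^2 - 6*a + 8)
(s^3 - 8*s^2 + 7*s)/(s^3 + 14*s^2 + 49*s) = (s^2 - 8*s + 7)/(s^2 + 14*s + 49)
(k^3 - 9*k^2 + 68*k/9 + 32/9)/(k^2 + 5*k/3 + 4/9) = (3*k^2 - 28*k + 32)/(3*k + 4)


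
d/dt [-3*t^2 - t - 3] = -6*t - 1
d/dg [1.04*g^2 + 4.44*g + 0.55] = 2.08*g + 4.44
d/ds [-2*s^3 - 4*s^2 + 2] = 2*s*(-3*s - 4)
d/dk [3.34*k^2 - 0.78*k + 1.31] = 6.68*k - 0.78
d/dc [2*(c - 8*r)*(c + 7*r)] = 4*c - 2*r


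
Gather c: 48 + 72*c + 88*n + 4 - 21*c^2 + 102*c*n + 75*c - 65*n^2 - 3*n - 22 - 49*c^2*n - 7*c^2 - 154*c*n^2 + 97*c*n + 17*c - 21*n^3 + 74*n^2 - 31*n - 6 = c^2*(-49*n - 28) + c*(-154*n^2 + 199*n + 164) - 21*n^3 + 9*n^2 + 54*n + 24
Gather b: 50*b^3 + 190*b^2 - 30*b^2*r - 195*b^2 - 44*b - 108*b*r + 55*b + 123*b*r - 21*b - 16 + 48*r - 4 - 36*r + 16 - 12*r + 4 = 50*b^3 + b^2*(-30*r - 5) + b*(15*r - 10)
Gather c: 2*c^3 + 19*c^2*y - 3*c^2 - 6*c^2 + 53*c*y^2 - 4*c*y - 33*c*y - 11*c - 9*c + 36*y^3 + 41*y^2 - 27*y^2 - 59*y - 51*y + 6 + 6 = 2*c^3 + c^2*(19*y - 9) + c*(53*y^2 - 37*y - 20) + 36*y^3 + 14*y^2 - 110*y + 12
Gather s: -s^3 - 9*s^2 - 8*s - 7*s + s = -s^3 - 9*s^2 - 14*s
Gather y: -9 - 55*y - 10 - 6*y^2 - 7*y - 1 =-6*y^2 - 62*y - 20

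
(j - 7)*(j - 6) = j^2 - 13*j + 42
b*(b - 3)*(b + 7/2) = b^3 + b^2/2 - 21*b/2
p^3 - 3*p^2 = p^2*(p - 3)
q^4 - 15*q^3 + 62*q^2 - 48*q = q*(q - 8)*(q - 6)*(q - 1)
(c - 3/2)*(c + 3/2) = c^2 - 9/4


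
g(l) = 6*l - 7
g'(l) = 6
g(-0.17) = -8.02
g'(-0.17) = 6.00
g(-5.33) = -38.98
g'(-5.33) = 6.00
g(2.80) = 9.80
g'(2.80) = 6.00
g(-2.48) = -21.88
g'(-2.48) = 6.00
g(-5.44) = -39.64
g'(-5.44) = 6.00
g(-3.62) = -28.72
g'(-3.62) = 6.00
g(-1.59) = -16.54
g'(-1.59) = 6.00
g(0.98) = -1.12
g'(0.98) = 6.00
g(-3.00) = -25.00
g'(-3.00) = 6.00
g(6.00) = 29.00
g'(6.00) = 6.00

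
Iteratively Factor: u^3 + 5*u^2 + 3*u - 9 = (u + 3)*(u^2 + 2*u - 3) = (u - 1)*(u + 3)*(u + 3)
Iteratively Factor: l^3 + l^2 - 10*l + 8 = (l - 2)*(l^2 + 3*l - 4) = (l - 2)*(l - 1)*(l + 4)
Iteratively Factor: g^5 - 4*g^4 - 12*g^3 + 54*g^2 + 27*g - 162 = (g - 3)*(g^4 - g^3 - 15*g^2 + 9*g + 54) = (g - 3)^2*(g^3 + 2*g^2 - 9*g - 18) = (g - 3)^2*(g + 3)*(g^2 - g - 6) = (g - 3)^3*(g + 3)*(g + 2)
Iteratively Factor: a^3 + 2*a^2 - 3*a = (a + 3)*(a^2 - a) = (a - 1)*(a + 3)*(a)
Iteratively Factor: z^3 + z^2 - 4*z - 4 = (z + 1)*(z^2 - 4) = (z + 1)*(z + 2)*(z - 2)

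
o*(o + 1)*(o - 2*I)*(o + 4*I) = o^4 + o^3 + 2*I*o^3 + 8*o^2 + 2*I*o^2 + 8*o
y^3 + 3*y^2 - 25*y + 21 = (y - 3)*(y - 1)*(y + 7)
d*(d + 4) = d^2 + 4*d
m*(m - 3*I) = m^2 - 3*I*m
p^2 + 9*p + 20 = (p + 4)*(p + 5)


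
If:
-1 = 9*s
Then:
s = -1/9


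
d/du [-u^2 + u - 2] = 1 - 2*u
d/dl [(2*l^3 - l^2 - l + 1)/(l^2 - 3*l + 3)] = 2*l*(l^3 - 6*l^2 + 11*l - 4)/(l^4 - 6*l^3 + 15*l^2 - 18*l + 9)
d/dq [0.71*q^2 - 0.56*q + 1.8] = 1.42*q - 0.56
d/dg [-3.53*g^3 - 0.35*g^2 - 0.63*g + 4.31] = -10.59*g^2 - 0.7*g - 0.63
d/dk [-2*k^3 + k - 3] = 1 - 6*k^2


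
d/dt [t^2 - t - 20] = 2*t - 1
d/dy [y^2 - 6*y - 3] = 2*y - 6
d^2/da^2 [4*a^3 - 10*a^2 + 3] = 24*a - 20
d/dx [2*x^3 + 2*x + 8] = 6*x^2 + 2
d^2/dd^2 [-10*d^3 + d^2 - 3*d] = 2 - 60*d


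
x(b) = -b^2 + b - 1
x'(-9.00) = 19.00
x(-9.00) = -91.00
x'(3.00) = -5.00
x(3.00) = -7.00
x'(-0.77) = 2.54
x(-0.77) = -2.36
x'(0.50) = 0.00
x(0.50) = -0.75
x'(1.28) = -1.56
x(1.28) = -1.36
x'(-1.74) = 4.48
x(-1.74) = -5.77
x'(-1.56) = 4.12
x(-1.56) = -4.99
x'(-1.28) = 3.56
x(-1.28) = -3.92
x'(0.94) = -0.88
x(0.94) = -0.94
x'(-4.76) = 10.52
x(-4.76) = -28.42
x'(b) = 1 - 2*b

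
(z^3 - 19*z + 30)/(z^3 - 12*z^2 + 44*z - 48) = (z^2 + 2*z - 15)/(z^2 - 10*z + 24)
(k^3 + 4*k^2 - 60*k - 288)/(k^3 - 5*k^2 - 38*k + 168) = (k^2 - 2*k - 48)/(k^2 - 11*k + 28)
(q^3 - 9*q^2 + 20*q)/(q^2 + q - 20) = q*(q - 5)/(q + 5)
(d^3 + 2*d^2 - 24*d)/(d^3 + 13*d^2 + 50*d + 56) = d*(d^2 + 2*d - 24)/(d^3 + 13*d^2 + 50*d + 56)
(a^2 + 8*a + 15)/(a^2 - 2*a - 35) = (a + 3)/(a - 7)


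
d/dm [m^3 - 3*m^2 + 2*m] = 3*m^2 - 6*m + 2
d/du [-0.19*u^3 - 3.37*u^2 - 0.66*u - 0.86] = -0.57*u^2 - 6.74*u - 0.66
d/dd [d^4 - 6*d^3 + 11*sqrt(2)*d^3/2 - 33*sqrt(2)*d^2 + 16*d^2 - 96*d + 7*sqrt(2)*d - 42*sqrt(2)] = 4*d^3 - 18*d^2 + 33*sqrt(2)*d^2/2 - 66*sqrt(2)*d + 32*d - 96 + 7*sqrt(2)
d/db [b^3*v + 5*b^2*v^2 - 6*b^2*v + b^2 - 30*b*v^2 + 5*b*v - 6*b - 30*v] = 3*b^2*v + 10*b*v^2 - 12*b*v + 2*b - 30*v^2 + 5*v - 6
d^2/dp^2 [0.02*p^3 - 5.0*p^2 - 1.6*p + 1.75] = 0.12*p - 10.0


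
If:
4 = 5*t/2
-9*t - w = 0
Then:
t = 8/5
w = -72/5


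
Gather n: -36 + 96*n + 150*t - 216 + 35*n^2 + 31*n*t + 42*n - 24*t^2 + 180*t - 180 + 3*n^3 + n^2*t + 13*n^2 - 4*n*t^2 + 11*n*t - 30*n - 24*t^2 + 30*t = 3*n^3 + n^2*(t + 48) + n*(-4*t^2 + 42*t + 108) - 48*t^2 + 360*t - 432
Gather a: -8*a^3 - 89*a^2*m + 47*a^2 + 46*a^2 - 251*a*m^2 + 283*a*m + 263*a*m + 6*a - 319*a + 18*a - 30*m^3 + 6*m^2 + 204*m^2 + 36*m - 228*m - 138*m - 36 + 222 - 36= -8*a^3 + a^2*(93 - 89*m) + a*(-251*m^2 + 546*m - 295) - 30*m^3 + 210*m^2 - 330*m + 150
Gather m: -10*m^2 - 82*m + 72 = -10*m^2 - 82*m + 72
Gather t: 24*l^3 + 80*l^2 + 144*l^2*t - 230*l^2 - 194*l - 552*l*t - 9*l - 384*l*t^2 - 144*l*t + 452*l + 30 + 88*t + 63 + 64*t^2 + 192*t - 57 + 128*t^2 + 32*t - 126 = 24*l^3 - 150*l^2 + 249*l + t^2*(192 - 384*l) + t*(144*l^2 - 696*l + 312) - 90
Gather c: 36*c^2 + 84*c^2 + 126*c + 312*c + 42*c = 120*c^2 + 480*c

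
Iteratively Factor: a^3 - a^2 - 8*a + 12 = (a + 3)*(a^2 - 4*a + 4) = (a - 2)*(a + 3)*(a - 2)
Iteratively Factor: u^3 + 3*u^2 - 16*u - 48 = (u - 4)*(u^2 + 7*u + 12) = (u - 4)*(u + 3)*(u + 4)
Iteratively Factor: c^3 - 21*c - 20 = (c - 5)*(c^2 + 5*c + 4) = (c - 5)*(c + 4)*(c + 1)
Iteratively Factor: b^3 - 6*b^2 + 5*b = (b - 5)*(b^2 - b) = b*(b - 5)*(b - 1)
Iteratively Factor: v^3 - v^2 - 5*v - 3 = (v + 1)*(v^2 - 2*v - 3) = (v + 1)^2*(v - 3)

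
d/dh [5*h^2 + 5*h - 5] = 10*h + 5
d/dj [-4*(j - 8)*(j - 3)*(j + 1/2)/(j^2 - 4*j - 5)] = 2*(-2*j^4 + 16*j^3 - 17*j^2 - 162*j + 89)/(j^4 - 8*j^3 + 6*j^2 + 40*j + 25)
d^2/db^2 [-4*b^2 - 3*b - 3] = -8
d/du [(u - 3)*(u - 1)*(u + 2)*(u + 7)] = 4*u^3 + 15*u^2 - 38*u - 29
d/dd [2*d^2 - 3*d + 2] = 4*d - 3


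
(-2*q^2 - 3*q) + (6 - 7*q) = -2*q^2 - 10*q + 6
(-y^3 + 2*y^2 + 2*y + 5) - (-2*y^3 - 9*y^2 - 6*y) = y^3 + 11*y^2 + 8*y + 5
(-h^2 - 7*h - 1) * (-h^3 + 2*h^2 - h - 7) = h^5 + 5*h^4 - 12*h^3 + 12*h^2 + 50*h + 7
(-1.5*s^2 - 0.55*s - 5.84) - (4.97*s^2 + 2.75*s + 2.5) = -6.47*s^2 - 3.3*s - 8.34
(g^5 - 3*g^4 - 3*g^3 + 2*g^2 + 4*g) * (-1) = -g^5 + 3*g^4 + 3*g^3 - 2*g^2 - 4*g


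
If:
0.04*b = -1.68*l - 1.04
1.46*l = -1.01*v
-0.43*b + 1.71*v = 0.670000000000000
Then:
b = 2.32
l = -0.67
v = 0.97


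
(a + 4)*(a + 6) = a^2 + 10*a + 24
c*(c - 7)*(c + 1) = c^3 - 6*c^2 - 7*c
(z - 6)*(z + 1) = z^2 - 5*z - 6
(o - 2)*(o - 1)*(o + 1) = o^3 - 2*o^2 - o + 2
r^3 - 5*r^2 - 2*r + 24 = (r - 4)*(r - 3)*(r + 2)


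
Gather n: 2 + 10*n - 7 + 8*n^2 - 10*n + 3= 8*n^2 - 2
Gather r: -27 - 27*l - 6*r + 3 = -27*l - 6*r - 24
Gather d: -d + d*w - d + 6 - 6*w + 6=d*(w - 2) - 6*w + 12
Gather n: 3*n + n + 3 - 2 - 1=4*n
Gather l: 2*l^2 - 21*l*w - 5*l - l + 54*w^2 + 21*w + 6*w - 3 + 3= 2*l^2 + l*(-21*w - 6) + 54*w^2 + 27*w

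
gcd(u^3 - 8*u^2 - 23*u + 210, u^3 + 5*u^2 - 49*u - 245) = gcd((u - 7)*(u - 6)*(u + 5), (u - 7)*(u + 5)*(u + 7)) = u^2 - 2*u - 35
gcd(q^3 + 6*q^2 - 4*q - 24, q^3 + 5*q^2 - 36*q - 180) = q + 6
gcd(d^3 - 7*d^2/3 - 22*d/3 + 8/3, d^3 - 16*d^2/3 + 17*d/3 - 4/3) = d^2 - 13*d/3 + 4/3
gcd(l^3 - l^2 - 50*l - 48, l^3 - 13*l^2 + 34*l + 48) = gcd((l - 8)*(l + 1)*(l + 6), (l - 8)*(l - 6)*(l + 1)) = l^2 - 7*l - 8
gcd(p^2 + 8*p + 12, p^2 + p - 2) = p + 2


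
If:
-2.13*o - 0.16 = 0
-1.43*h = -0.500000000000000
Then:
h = 0.35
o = -0.08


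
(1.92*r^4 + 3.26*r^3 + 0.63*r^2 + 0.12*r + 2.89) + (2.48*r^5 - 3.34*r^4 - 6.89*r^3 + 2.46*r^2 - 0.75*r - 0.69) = 2.48*r^5 - 1.42*r^4 - 3.63*r^3 + 3.09*r^2 - 0.63*r + 2.2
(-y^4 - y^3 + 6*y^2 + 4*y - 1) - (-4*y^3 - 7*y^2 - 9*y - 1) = -y^4 + 3*y^3 + 13*y^2 + 13*y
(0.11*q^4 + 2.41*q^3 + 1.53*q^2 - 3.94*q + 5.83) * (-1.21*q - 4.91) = -0.1331*q^5 - 3.4562*q^4 - 13.6844*q^3 - 2.7449*q^2 + 12.2911*q - 28.6253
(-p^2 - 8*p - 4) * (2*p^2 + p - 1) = -2*p^4 - 17*p^3 - 15*p^2 + 4*p + 4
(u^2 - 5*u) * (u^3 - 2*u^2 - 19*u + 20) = u^5 - 7*u^4 - 9*u^3 + 115*u^2 - 100*u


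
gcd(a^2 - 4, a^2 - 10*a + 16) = a - 2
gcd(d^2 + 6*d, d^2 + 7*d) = d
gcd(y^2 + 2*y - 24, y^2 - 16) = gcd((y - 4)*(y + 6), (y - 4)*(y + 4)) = y - 4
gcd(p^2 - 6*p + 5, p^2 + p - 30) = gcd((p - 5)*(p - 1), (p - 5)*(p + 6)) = p - 5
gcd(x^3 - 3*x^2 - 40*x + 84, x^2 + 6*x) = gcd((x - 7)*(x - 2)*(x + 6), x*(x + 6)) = x + 6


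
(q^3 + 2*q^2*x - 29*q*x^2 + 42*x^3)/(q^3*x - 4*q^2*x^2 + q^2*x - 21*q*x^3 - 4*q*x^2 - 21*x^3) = (-q^3 - 2*q^2*x + 29*q*x^2 - 42*x^3)/(x*(-q^3 + 4*q^2*x - q^2 + 21*q*x^2 + 4*q*x + 21*x^2))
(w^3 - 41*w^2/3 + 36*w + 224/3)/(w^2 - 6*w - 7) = (3*w^2 - 20*w - 32)/(3*(w + 1))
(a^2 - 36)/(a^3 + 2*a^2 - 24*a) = (a - 6)/(a*(a - 4))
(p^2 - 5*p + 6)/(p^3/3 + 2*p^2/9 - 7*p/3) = 9*(p^2 - 5*p + 6)/(p*(3*p^2 + 2*p - 21))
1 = 1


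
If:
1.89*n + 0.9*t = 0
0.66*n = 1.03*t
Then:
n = 0.00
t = 0.00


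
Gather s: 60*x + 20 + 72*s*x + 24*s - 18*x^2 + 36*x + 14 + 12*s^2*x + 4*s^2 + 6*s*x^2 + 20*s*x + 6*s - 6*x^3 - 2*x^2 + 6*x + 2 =s^2*(12*x + 4) + s*(6*x^2 + 92*x + 30) - 6*x^3 - 20*x^2 + 102*x + 36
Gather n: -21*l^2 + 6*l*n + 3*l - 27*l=-21*l^2 + 6*l*n - 24*l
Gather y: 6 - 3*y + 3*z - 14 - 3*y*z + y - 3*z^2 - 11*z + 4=y*(-3*z - 2) - 3*z^2 - 8*z - 4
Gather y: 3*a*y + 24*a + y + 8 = 24*a + y*(3*a + 1) + 8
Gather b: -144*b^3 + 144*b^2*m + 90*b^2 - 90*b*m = -144*b^3 + b^2*(144*m + 90) - 90*b*m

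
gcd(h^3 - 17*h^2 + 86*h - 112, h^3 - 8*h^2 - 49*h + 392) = h^2 - 15*h + 56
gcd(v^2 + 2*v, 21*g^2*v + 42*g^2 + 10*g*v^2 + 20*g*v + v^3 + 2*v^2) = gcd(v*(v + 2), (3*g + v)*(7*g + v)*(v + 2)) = v + 2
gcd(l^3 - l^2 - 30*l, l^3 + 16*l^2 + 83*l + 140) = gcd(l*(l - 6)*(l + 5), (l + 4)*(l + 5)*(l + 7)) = l + 5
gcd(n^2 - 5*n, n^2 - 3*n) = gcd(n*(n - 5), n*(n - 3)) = n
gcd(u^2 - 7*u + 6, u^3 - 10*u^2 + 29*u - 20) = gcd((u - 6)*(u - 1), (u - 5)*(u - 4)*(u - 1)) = u - 1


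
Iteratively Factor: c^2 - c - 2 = (c - 2)*(c + 1)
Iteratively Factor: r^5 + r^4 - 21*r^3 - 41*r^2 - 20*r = (r - 5)*(r^4 + 6*r^3 + 9*r^2 + 4*r) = r*(r - 5)*(r^3 + 6*r^2 + 9*r + 4) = r*(r - 5)*(r + 1)*(r^2 + 5*r + 4) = r*(r - 5)*(r + 1)^2*(r + 4)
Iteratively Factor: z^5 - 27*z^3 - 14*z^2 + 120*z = (z + 4)*(z^4 - 4*z^3 - 11*z^2 + 30*z) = (z - 5)*(z + 4)*(z^3 + z^2 - 6*z) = z*(z - 5)*(z + 4)*(z^2 + z - 6) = z*(z - 5)*(z + 3)*(z + 4)*(z - 2)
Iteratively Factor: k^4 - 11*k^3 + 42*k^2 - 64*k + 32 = (k - 2)*(k^3 - 9*k^2 + 24*k - 16) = (k - 4)*(k - 2)*(k^2 - 5*k + 4) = (k - 4)^2*(k - 2)*(k - 1)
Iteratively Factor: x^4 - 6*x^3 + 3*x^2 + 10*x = (x)*(x^3 - 6*x^2 + 3*x + 10) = x*(x - 5)*(x^2 - x - 2) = x*(x - 5)*(x + 1)*(x - 2)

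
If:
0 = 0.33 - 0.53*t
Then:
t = 0.62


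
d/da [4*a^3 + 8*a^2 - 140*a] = 12*a^2 + 16*a - 140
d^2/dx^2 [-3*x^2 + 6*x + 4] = -6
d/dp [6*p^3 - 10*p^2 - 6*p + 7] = 18*p^2 - 20*p - 6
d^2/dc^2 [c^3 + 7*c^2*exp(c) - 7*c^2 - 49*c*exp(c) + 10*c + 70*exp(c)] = 7*c^2*exp(c) - 21*c*exp(c) + 6*c - 14*exp(c) - 14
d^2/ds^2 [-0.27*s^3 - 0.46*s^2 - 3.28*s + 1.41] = -1.62*s - 0.92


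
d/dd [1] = 0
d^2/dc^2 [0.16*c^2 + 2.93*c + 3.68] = 0.320000000000000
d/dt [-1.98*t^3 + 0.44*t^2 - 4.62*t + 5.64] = -5.94*t^2 + 0.88*t - 4.62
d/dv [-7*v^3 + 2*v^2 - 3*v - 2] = -21*v^2 + 4*v - 3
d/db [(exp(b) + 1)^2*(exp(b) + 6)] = (exp(b) + 1)*(3*exp(b) + 13)*exp(b)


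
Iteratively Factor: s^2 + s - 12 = (s + 4)*(s - 3)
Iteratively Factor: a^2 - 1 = (a + 1)*(a - 1)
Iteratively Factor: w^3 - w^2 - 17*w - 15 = (w - 5)*(w^2 + 4*w + 3) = (w - 5)*(w + 1)*(w + 3)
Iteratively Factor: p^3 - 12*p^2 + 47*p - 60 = (p - 5)*(p^2 - 7*p + 12) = (p - 5)*(p - 3)*(p - 4)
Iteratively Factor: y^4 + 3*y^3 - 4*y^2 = (y)*(y^3 + 3*y^2 - 4*y) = y*(y + 4)*(y^2 - y) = y*(y - 1)*(y + 4)*(y)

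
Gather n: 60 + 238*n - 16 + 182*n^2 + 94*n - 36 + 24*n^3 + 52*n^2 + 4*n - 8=24*n^3 + 234*n^2 + 336*n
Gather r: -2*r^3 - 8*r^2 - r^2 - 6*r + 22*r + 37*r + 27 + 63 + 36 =-2*r^3 - 9*r^2 + 53*r + 126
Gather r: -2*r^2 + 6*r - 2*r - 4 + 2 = -2*r^2 + 4*r - 2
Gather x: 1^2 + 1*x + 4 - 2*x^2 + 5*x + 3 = -2*x^2 + 6*x + 8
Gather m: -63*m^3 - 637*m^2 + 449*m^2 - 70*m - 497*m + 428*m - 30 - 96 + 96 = -63*m^3 - 188*m^2 - 139*m - 30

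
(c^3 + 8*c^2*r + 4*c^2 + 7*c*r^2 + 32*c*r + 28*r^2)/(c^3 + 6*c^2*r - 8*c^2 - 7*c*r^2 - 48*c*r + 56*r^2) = (-c^2 - c*r - 4*c - 4*r)/(-c^2 + c*r + 8*c - 8*r)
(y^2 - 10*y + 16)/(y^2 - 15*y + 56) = (y - 2)/(y - 7)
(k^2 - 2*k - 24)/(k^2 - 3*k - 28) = (k - 6)/(k - 7)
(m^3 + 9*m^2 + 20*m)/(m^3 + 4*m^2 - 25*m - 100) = m/(m - 5)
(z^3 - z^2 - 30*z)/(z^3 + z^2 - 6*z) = (z^2 - z - 30)/(z^2 + z - 6)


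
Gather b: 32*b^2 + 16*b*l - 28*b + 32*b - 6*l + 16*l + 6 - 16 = 32*b^2 + b*(16*l + 4) + 10*l - 10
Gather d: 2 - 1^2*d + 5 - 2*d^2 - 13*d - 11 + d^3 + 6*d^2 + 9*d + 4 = d^3 + 4*d^2 - 5*d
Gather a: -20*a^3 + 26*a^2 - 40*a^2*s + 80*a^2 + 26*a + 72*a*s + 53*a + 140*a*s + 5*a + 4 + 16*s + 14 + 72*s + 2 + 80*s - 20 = -20*a^3 + a^2*(106 - 40*s) + a*(212*s + 84) + 168*s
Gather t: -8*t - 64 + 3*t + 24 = -5*t - 40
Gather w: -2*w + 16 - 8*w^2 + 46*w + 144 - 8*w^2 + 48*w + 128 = -16*w^2 + 92*w + 288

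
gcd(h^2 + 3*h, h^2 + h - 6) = h + 3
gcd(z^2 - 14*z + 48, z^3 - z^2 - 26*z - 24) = z - 6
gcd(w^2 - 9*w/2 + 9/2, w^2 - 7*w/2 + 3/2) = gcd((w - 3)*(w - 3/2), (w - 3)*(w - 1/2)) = w - 3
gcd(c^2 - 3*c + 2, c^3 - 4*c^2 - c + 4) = c - 1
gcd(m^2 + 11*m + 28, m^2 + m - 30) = 1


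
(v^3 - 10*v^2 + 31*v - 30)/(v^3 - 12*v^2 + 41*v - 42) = (v - 5)/(v - 7)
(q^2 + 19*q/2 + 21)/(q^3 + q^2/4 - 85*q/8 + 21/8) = 4*(q + 6)/(4*q^2 - 13*q + 3)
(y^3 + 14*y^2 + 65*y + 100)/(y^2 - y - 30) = (y^2 + 9*y + 20)/(y - 6)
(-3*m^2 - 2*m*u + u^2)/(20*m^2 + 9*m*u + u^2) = (-3*m^2 - 2*m*u + u^2)/(20*m^2 + 9*m*u + u^2)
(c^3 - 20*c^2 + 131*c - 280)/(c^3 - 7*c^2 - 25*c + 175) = (c - 8)/(c + 5)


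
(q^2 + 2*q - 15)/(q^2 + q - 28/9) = 9*(q^2 + 2*q - 15)/(9*q^2 + 9*q - 28)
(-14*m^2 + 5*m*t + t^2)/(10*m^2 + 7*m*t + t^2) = (-14*m^2 + 5*m*t + t^2)/(10*m^2 + 7*m*t + t^2)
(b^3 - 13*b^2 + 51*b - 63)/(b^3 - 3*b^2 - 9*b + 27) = (b - 7)/(b + 3)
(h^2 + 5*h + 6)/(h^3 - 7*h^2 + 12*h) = (h^2 + 5*h + 6)/(h*(h^2 - 7*h + 12))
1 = 1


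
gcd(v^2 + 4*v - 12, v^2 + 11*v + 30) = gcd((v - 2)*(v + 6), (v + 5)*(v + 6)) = v + 6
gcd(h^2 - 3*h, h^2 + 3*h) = h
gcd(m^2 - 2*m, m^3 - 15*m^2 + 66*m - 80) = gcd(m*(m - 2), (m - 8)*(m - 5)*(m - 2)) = m - 2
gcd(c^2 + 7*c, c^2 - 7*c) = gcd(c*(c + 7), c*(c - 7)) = c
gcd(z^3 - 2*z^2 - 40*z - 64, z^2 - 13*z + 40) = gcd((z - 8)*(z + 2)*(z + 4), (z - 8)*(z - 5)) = z - 8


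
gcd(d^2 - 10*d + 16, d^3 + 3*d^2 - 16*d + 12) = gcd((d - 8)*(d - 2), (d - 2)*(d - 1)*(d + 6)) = d - 2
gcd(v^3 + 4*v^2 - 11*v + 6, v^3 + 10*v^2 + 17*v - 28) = v - 1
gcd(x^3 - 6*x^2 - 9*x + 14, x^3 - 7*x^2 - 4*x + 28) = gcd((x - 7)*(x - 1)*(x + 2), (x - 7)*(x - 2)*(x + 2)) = x^2 - 5*x - 14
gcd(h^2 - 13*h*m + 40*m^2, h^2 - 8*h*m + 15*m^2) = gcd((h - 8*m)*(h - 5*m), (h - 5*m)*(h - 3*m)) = h - 5*m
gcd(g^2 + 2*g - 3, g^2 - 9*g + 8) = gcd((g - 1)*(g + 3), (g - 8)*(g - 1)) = g - 1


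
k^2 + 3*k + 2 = (k + 1)*(k + 2)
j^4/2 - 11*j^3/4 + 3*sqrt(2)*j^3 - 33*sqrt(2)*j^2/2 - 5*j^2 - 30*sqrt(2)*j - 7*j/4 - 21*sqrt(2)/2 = (j/2 + 1/2)*(j - 7)*(j + 1/2)*(j + 6*sqrt(2))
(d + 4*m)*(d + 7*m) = d^2 + 11*d*m + 28*m^2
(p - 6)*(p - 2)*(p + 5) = p^3 - 3*p^2 - 28*p + 60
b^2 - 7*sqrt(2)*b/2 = b*(b - 7*sqrt(2)/2)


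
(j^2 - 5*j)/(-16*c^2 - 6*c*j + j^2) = j*(5 - j)/(16*c^2 + 6*c*j - j^2)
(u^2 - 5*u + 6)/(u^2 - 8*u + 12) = (u - 3)/(u - 6)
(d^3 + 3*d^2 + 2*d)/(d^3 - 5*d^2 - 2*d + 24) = d*(d + 1)/(d^2 - 7*d + 12)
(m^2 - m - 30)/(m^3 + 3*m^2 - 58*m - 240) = (m - 6)/(m^2 - 2*m - 48)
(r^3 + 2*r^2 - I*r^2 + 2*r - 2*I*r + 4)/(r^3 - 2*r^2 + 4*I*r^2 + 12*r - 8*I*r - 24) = (r^2 + r*(2 + I) + 2*I)/(r^2 + r*(-2 + 6*I) - 12*I)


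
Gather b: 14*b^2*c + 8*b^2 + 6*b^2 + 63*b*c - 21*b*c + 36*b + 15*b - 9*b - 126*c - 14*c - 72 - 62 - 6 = b^2*(14*c + 14) + b*(42*c + 42) - 140*c - 140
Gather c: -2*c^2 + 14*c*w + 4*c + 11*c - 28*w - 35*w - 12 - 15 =-2*c^2 + c*(14*w + 15) - 63*w - 27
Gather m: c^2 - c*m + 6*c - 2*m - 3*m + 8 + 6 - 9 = c^2 + 6*c + m*(-c - 5) + 5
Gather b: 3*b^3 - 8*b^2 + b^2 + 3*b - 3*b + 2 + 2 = 3*b^3 - 7*b^2 + 4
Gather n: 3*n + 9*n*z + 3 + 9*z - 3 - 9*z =n*(9*z + 3)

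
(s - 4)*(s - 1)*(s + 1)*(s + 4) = s^4 - 17*s^2 + 16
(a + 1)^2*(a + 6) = a^3 + 8*a^2 + 13*a + 6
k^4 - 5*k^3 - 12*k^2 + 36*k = k*(k - 6)*(k - 2)*(k + 3)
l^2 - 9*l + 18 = (l - 6)*(l - 3)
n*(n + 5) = n^2 + 5*n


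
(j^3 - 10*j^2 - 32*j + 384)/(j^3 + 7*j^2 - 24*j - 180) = (j^2 - 16*j + 64)/(j^2 + j - 30)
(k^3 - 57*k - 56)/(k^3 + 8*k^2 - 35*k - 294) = (k^2 - 7*k - 8)/(k^2 + k - 42)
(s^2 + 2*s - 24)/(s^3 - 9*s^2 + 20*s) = (s + 6)/(s*(s - 5))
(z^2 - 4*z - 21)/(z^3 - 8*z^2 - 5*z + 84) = 1/(z - 4)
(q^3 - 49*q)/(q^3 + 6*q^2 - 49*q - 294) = q/(q + 6)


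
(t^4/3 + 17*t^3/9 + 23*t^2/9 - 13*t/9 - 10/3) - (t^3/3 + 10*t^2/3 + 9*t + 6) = t^4/3 + 14*t^3/9 - 7*t^2/9 - 94*t/9 - 28/3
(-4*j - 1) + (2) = 1 - 4*j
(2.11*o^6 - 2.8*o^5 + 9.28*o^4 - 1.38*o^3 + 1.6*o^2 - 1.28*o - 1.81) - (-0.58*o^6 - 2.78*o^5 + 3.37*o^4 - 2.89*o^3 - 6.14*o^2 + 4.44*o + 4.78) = 2.69*o^6 - 0.02*o^5 + 5.91*o^4 + 1.51*o^3 + 7.74*o^2 - 5.72*o - 6.59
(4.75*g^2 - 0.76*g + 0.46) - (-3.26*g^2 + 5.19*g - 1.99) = 8.01*g^2 - 5.95*g + 2.45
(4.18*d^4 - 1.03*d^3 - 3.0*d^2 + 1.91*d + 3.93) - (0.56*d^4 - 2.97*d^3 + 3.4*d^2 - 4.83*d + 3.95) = 3.62*d^4 + 1.94*d^3 - 6.4*d^2 + 6.74*d - 0.02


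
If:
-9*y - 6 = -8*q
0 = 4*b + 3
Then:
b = -3/4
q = 9*y/8 + 3/4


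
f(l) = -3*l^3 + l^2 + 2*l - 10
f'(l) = -9*l^2 + 2*l + 2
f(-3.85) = 168.32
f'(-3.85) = -139.10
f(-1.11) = -6.89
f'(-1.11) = -11.31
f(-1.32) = -4.00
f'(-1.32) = -16.32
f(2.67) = -54.63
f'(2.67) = -56.82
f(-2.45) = 35.22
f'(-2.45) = -56.92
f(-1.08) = -7.21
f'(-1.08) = -10.66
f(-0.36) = -10.45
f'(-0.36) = 0.11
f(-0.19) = -10.32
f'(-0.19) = 1.30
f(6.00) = -610.00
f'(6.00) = -310.00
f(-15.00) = 10310.00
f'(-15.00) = -2053.00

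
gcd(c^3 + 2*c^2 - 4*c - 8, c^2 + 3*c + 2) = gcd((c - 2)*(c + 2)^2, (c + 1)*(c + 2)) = c + 2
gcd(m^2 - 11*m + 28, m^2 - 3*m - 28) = m - 7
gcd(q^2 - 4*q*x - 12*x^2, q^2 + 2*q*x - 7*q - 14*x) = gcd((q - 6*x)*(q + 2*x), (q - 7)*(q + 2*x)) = q + 2*x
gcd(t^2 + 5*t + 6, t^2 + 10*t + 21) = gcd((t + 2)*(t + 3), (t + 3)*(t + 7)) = t + 3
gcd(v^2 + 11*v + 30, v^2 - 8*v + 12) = 1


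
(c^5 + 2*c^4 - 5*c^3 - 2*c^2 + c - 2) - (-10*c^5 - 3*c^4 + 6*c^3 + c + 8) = 11*c^5 + 5*c^4 - 11*c^3 - 2*c^2 - 10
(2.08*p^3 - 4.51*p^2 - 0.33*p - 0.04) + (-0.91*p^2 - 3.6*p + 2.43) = 2.08*p^3 - 5.42*p^2 - 3.93*p + 2.39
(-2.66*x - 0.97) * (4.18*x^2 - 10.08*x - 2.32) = -11.1188*x^3 + 22.7582*x^2 + 15.9488*x + 2.2504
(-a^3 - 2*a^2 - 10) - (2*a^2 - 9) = -a^3 - 4*a^2 - 1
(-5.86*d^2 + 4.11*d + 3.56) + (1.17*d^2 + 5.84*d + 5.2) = -4.69*d^2 + 9.95*d + 8.76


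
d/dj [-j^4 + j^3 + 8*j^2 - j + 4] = -4*j^3 + 3*j^2 + 16*j - 1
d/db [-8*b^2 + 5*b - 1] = 5 - 16*b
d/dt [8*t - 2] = 8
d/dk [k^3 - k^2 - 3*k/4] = 3*k^2 - 2*k - 3/4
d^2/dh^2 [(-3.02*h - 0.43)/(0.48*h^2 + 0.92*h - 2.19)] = (-(0.96*h + 0.92)*(1.92*h + 1.84)*(3.02*h + 0.43) + (8.6976*h + 5.9696)*(0.48*h^2 + 0.92*h - 2.19))/(0.48*h^2 + 0.92*h - 2.19)^3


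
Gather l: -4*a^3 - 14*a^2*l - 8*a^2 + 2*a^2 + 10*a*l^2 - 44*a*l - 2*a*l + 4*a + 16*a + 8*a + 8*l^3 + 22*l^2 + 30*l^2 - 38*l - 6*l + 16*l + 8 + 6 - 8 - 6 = -4*a^3 - 6*a^2 + 28*a + 8*l^3 + l^2*(10*a + 52) + l*(-14*a^2 - 46*a - 28)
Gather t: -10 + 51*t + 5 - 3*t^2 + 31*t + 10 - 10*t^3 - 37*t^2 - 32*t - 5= -10*t^3 - 40*t^2 + 50*t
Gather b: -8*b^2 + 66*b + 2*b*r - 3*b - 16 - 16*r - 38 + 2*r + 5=-8*b^2 + b*(2*r + 63) - 14*r - 49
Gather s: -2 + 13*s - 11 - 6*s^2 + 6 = -6*s^2 + 13*s - 7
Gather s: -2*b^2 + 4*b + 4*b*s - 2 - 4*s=-2*b^2 + 4*b + s*(4*b - 4) - 2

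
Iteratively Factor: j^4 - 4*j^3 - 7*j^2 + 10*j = (j - 5)*(j^3 + j^2 - 2*j) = (j - 5)*(j + 2)*(j^2 - j) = (j - 5)*(j - 1)*(j + 2)*(j)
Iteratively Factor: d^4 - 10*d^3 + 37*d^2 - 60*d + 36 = (d - 2)*(d^3 - 8*d^2 + 21*d - 18) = (d - 3)*(d - 2)*(d^2 - 5*d + 6) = (d - 3)^2*(d - 2)*(d - 2)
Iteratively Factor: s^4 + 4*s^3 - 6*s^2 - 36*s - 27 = (s + 3)*(s^3 + s^2 - 9*s - 9) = (s - 3)*(s + 3)*(s^2 + 4*s + 3) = (s - 3)*(s + 3)^2*(s + 1)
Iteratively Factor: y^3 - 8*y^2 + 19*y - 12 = (y - 1)*(y^2 - 7*y + 12) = (y - 3)*(y - 1)*(y - 4)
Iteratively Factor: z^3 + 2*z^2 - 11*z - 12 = (z - 3)*(z^2 + 5*z + 4) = (z - 3)*(z + 1)*(z + 4)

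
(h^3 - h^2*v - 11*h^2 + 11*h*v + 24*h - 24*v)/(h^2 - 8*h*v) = (h^3 - h^2*v - 11*h^2 + 11*h*v + 24*h - 24*v)/(h*(h - 8*v))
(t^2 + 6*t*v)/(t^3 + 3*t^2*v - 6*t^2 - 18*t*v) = (t + 6*v)/(t^2 + 3*t*v - 6*t - 18*v)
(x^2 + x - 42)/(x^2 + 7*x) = (x - 6)/x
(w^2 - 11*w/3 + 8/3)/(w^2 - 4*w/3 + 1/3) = (3*w - 8)/(3*w - 1)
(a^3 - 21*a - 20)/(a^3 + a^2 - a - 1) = (a^2 - a - 20)/(a^2 - 1)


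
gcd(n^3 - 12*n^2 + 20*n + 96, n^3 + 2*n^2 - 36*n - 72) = n^2 - 4*n - 12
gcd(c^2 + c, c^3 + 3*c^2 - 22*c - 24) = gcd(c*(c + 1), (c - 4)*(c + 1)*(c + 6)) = c + 1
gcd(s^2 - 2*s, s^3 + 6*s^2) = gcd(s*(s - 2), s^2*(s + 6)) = s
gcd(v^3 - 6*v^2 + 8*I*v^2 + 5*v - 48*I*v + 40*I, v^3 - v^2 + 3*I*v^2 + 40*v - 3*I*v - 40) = v^2 + v*(-1 + 8*I) - 8*I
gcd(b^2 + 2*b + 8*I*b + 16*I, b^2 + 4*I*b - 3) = 1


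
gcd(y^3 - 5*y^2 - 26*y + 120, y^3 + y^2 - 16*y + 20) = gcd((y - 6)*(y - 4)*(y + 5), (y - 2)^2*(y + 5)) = y + 5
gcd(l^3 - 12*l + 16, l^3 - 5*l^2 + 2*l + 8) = l - 2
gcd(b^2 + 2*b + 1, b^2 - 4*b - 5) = b + 1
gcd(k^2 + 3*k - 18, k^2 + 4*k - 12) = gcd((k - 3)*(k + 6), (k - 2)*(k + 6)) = k + 6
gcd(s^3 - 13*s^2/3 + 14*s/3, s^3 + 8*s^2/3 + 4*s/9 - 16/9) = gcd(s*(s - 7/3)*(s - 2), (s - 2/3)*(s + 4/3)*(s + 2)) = 1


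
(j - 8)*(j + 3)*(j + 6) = j^3 + j^2 - 54*j - 144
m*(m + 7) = m^2 + 7*m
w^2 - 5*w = w*(w - 5)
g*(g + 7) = g^2 + 7*g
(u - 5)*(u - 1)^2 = u^3 - 7*u^2 + 11*u - 5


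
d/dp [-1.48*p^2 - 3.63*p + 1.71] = -2.96*p - 3.63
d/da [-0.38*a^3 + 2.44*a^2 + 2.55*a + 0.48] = -1.14*a^2 + 4.88*a + 2.55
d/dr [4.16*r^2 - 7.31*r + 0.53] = 8.32*r - 7.31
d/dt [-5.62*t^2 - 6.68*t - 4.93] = -11.24*t - 6.68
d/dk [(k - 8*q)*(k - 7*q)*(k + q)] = 3*k^2 - 28*k*q + 41*q^2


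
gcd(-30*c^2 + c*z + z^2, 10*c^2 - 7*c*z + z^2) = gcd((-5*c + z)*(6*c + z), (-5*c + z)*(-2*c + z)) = -5*c + z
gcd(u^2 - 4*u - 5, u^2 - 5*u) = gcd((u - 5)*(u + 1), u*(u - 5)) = u - 5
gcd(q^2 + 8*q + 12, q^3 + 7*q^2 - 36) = q + 6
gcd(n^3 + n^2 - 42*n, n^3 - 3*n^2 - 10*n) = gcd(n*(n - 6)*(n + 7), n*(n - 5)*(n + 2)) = n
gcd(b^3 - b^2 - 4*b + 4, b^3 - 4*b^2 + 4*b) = b - 2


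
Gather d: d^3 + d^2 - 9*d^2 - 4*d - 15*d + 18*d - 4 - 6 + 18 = d^3 - 8*d^2 - d + 8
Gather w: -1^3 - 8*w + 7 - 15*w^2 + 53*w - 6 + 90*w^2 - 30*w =75*w^2 + 15*w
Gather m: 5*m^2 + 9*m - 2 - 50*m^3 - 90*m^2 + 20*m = -50*m^3 - 85*m^2 + 29*m - 2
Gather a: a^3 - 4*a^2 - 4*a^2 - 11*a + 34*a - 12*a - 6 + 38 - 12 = a^3 - 8*a^2 + 11*a + 20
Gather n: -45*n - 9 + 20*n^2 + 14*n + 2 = 20*n^2 - 31*n - 7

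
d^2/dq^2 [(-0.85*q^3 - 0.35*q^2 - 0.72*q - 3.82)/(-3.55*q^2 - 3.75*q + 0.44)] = (2.8421709430404e-14*q^5 + 5.6843418860808e-14*q^4 + 35.3905*q^3 + 283.7145*q^2 + 312.8577*q + 121.8827)/(44.738875*q^6 + 141.778125*q^5 + 133.130325*q^4 + 17.589375*q^3 - 16.50066*q^2 + 2.178*q - 0.085184)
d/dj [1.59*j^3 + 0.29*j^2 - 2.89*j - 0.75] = 4.77*j^2 + 0.58*j - 2.89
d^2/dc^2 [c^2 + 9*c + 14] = 2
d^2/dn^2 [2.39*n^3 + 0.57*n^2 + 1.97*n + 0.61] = 14.34*n + 1.14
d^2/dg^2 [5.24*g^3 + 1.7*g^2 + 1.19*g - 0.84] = 31.44*g + 3.4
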